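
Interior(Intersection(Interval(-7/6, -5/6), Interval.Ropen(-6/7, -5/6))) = Interval.open(-6/7, -5/6)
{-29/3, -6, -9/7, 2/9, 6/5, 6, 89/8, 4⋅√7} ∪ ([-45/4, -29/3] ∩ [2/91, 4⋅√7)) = {-29/3, -6, -9/7, 2/9, 6/5, 6, 89/8, 4⋅√7}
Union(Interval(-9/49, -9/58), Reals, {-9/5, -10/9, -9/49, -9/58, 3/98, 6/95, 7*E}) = Interval(-oo, oo)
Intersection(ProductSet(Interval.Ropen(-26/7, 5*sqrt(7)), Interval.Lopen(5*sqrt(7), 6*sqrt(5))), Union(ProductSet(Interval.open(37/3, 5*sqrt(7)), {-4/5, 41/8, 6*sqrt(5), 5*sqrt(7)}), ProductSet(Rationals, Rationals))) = Union(ProductSet(Intersection(Interval.Ropen(-26/7, 5*sqrt(7)), Rationals), Intersection(Interval.Lopen(5*sqrt(7), 6*sqrt(5)), Rationals)), ProductSet(Interval.open(37/3, 5*sqrt(7)), {6*sqrt(5)}))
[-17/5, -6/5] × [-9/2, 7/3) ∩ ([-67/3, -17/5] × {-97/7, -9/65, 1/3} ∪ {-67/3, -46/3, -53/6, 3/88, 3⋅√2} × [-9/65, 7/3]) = {-17/5} × {-9/65, 1/3}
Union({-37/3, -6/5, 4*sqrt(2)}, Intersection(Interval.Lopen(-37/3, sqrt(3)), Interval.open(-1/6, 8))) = Union({-37/3, -6/5, 4*sqrt(2)}, Interval.Lopen(-1/6, sqrt(3)))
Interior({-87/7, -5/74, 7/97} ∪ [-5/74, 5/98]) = (-5/74, 5/98)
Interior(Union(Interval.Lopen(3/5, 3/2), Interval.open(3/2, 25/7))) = Interval.open(3/5, 25/7)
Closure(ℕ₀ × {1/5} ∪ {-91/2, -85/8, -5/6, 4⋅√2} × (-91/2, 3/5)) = (ℕ₀ × {1/5}) ∪ ({-91/2, -85/8, -5/6, 4⋅√2} × [-91/2, 3/5])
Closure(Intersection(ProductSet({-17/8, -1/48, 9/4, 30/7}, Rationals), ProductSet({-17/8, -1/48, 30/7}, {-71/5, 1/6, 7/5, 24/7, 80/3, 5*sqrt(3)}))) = ProductSet({-17/8, -1/48, 30/7}, {-71/5, 1/6, 7/5, 24/7, 80/3})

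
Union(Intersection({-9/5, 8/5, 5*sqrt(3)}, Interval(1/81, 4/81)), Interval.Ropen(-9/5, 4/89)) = Interval.Ropen(-9/5, 4/89)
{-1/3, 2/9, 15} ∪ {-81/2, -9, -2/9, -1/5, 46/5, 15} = {-81/2, -9, -1/3, -2/9, -1/5, 2/9, 46/5, 15}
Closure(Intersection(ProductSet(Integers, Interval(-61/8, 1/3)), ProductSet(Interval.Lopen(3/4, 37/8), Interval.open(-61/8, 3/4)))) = ProductSet(Range(1, 5, 1), Interval(-61/8, 1/3))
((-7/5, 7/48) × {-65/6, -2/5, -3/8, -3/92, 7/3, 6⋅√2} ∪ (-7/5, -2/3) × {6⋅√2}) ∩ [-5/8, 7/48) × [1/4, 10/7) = ∅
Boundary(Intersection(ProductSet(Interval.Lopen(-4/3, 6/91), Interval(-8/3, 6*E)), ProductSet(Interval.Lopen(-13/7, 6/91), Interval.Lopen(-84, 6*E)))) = Union(ProductSet({-4/3, 6/91}, Interval(-8/3, 6*E)), ProductSet(Interval(-4/3, 6/91), {-8/3, 6*E}))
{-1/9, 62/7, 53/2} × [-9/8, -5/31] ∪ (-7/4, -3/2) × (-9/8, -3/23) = ({-1/9, 62/7, 53/2} × [-9/8, -5/31]) ∪ ((-7/4, -3/2) × (-9/8, -3/23))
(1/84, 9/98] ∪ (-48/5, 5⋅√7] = (-48/5, 5⋅√7]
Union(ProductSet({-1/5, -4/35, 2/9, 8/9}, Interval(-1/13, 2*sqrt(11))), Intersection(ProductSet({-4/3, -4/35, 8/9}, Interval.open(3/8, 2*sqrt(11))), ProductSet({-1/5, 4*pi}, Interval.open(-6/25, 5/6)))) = ProductSet({-1/5, -4/35, 2/9, 8/9}, Interval(-1/13, 2*sqrt(11)))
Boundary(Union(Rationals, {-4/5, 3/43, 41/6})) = Reals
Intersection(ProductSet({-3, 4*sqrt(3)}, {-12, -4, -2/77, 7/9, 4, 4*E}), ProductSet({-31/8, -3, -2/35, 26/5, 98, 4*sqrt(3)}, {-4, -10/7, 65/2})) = ProductSet({-3, 4*sqrt(3)}, {-4})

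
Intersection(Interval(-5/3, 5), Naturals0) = Range(0, 6, 1)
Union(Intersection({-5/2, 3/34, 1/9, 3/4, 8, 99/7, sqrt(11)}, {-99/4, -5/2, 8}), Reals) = Reals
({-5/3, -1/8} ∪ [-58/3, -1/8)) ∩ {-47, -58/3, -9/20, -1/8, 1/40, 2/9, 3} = {-58/3, -9/20, -1/8}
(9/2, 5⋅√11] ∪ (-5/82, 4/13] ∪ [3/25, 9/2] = (-5/82, 5⋅√11]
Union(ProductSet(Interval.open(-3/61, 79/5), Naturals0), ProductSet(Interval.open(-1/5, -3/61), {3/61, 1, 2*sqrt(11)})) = Union(ProductSet(Interval.open(-1/5, -3/61), {3/61, 1, 2*sqrt(11)}), ProductSet(Interval.open(-3/61, 79/5), Naturals0))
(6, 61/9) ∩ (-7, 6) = ∅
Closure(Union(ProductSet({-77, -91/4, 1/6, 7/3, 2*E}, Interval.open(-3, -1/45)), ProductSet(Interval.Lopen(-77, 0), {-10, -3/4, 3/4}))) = Union(ProductSet({-77, -91/4, 1/6, 7/3, 2*E}, Interval(-3, -1/45)), ProductSet(Interval(-77, 0), {-10, -3/4, 3/4}))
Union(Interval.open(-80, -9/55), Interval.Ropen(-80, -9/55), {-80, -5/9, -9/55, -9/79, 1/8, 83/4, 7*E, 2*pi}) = Union({-9/79, 1/8, 83/4, 7*E, 2*pi}, Interval(-80, -9/55))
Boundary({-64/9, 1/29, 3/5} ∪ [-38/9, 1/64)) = {-64/9, -38/9, 1/64, 1/29, 3/5}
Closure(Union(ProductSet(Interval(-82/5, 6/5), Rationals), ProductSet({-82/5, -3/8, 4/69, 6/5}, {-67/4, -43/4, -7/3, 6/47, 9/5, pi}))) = ProductSet(Interval(-82/5, 6/5), Reals)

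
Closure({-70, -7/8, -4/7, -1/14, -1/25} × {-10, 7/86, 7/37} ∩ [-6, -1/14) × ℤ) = {-7/8, -4/7} × {-10}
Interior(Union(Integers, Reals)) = Reals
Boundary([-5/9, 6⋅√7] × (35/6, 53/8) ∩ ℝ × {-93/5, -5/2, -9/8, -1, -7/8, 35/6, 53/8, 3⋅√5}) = ∅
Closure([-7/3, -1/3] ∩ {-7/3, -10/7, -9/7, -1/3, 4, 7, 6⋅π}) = {-7/3, -10/7, -9/7, -1/3}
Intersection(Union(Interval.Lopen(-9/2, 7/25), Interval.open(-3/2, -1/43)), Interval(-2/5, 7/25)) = Interval(-2/5, 7/25)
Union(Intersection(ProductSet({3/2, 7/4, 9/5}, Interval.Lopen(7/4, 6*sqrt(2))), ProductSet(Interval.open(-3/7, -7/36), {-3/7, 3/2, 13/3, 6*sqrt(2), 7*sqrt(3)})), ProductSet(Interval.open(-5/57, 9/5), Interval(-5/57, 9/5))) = ProductSet(Interval.open(-5/57, 9/5), Interval(-5/57, 9/5))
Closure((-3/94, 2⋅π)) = [-3/94, 2⋅π]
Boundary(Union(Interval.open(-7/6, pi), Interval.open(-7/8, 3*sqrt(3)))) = {-7/6, 3*sqrt(3)}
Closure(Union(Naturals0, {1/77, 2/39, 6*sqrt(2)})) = Union({1/77, 2/39, 6*sqrt(2)}, Naturals0)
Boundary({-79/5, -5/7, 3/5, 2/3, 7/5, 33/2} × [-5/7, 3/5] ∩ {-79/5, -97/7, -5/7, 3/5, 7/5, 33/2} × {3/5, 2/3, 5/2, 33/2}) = {-79/5, -5/7, 3/5, 7/5, 33/2} × {3/5}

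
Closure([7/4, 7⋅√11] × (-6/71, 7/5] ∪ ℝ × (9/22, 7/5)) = (ℝ × (9/22, 7/5]) ∪ ([7/4, 7⋅√11] × [-6/71, 7/5]) ∪ (((-∞, 7/4] ∪ [7⋅√11, ∞)) × {9/22, 7/5})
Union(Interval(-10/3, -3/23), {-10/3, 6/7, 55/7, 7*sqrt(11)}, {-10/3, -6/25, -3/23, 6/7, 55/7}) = Union({6/7, 55/7, 7*sqrt(11)}, Interval(-10/3, -3/23))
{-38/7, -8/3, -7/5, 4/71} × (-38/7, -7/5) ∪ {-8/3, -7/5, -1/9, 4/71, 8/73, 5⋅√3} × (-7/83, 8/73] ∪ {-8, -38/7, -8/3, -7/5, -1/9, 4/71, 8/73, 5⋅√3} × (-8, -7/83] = ({-8/3, -7/5, -1/9, 4/71, 8/73, 5⋅√3} × (-7/83, 8/73]) ∪ ({-8, -38/7, -8/3, -7/5, -1/9, 4/71, 8/73, 5⋅√3} × (-8, -7/83])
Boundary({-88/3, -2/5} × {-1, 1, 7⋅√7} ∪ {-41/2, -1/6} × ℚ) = ({-41/2, -1/6} × ℝ) ∪ ({-88/3, -2/5} × {-1, 1, 7⋅√7})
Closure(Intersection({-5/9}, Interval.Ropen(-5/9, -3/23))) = {-5/9}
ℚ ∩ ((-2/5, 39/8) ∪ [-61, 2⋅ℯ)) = ℚ ∩ [-61, 2⋅ℯ)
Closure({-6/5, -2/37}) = {-6/5, -2/37}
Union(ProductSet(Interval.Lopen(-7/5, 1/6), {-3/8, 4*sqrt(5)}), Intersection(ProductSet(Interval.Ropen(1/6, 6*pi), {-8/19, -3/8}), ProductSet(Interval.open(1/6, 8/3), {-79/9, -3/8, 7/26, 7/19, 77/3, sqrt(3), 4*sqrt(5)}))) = Union(ProductSet(Interval.Lopen(-7/5, 1/6), {-3/8, 4*sqrt(5)}), ProductSet(Interval.open(1/6, 8/3), {-3/8}))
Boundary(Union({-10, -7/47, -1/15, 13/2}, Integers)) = Union({-7/47, -1/15, 13/2}, Integers)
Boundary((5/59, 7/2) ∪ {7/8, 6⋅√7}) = {5/59, 7/2, 6⋅√7}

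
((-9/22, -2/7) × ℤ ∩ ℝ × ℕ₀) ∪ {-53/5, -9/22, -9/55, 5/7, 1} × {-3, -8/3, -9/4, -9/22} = ((-9/22, -2/7) × ℕ₀) ∪ ({-53/5, -9/22, -9/55, 5/7, 1} × {-3, -8/3, -9/4, -9/22})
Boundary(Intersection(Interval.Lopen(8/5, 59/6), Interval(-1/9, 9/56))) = EmptySet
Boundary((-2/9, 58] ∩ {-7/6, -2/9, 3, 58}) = {3, 58}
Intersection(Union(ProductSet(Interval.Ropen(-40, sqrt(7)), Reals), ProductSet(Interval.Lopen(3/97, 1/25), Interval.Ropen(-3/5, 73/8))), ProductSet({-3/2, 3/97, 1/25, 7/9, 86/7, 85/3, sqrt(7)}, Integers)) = ProductSet({-3/2, 3/97, 1/25, 7/9}, Integers)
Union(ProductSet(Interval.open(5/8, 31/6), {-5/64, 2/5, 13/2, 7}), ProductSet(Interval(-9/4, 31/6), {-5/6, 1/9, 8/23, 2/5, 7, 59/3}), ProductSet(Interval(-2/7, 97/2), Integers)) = Union(ProductSet(Interval(-9/4, 31/6), {-5/6, 1/9, 8/23, 2/5, 7, 59/3}), ProductSet(Interval(-2/7, 97/2), Integers), ProductSet(Interval.open(5/8, 31/6), {-5/64, 2/5, 13/2, 7}))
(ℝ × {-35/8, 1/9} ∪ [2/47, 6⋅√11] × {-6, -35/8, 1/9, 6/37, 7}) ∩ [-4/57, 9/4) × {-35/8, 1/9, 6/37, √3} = ([-4/57, 9/4) × {-35/8, 1/9}) ∪ ([2/47, 9/4) × {-35/8, 1/9, 6/37})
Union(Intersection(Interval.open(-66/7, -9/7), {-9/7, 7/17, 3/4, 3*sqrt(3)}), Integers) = Integers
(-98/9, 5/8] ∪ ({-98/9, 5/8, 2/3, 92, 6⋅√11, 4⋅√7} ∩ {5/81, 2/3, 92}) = (-98/9, 5/8] ∪ {2/3, 92}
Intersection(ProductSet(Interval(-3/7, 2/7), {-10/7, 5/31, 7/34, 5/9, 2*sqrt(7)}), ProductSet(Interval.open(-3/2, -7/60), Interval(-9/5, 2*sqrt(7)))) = ProductSet(Interval.Ropen(-3/7, -7/60), {-10/7, 5/31, 7/34, 5/9, 2*sqrt(7)})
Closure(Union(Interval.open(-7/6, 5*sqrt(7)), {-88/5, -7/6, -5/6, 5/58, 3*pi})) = Union({-88/5}, Interval(-7/6, 5*sqrt(7)))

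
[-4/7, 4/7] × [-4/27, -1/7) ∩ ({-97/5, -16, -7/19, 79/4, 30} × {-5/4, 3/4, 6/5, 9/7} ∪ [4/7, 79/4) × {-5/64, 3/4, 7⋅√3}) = ∅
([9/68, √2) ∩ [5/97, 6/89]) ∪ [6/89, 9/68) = [6/89, 9/68)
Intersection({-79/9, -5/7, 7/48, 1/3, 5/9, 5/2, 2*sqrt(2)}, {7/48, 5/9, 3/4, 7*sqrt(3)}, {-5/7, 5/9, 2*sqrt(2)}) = {5/9}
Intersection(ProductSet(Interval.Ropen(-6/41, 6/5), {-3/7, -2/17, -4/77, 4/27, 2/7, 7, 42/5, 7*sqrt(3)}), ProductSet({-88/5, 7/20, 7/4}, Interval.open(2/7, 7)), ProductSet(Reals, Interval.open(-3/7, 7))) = EmptySet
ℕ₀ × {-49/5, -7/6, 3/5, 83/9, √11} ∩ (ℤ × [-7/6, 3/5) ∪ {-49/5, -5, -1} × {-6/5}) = ℕ₀ × {-7/6}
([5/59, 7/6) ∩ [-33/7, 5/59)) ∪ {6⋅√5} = {6⋅√5}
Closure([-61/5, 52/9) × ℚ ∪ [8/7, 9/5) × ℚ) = [-61/5, 52/9] × ℝ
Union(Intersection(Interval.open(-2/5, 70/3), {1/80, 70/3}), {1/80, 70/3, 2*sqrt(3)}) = {1/80, 70/3, 2*sqrt(3)}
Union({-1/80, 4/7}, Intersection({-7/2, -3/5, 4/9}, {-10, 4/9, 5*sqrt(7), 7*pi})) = {-1/80, 4/9, 4/7}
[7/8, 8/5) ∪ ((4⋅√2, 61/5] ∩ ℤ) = [7/8, 8/5) ∪ {6, 7, …, 12}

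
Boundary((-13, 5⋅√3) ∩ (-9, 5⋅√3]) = {-9, 5⋅√3}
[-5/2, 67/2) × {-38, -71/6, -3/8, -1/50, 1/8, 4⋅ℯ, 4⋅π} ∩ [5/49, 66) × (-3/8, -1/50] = [5/49, 67/2) × {-1/50}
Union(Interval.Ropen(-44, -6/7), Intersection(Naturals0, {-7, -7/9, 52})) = Union({52}, Interval.Ropen(-44, -6/7))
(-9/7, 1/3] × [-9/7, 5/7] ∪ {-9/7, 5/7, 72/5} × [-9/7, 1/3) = ({-9/7, 5/7, 72/5} × [-9/7, 1/3)) ∪ ((-9/7, 1/3] × [-9/7, 5/7])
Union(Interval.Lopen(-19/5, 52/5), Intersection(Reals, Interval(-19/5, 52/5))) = Interval(-19/5, 52/5)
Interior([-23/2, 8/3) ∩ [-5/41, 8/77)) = (-5/41, 8/77)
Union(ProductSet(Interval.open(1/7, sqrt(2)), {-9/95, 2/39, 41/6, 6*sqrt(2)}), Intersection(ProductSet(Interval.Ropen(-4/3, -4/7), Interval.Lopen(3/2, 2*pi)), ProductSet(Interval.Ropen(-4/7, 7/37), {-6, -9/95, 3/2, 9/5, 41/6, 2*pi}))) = ProductSet(Interval.open(1/7, sqrt(2)), {-9/95, 2/39, 41/6, 6*sqrt(2)})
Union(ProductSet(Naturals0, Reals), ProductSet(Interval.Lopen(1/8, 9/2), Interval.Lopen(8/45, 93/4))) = Union(ProductSet(Interval.Lopen(1/8, 9/2), Interval.Lopen(8/45, 93/4)), ProductSet(Naturals0, Reals))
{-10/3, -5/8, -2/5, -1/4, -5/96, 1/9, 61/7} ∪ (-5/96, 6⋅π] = {-10/3, -5/8, -2/5, -1/4} ∪ [-5/96, 6⋅π]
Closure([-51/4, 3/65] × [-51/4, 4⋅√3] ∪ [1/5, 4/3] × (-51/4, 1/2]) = ([1/5, 4/3] × [-51/4, 1/2]) ∪ ([-51/4, 3/65] × [-51/4, 4⋅√3])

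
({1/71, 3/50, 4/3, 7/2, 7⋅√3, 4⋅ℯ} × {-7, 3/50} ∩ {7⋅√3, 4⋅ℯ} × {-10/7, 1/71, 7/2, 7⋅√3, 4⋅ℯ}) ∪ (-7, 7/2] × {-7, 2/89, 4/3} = (-7, 7/2] × {-7, 2/89, 4/3}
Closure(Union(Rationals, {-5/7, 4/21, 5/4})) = Reals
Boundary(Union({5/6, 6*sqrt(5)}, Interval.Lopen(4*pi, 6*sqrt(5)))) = {5/6, 6*sqrt(5), 4*pi}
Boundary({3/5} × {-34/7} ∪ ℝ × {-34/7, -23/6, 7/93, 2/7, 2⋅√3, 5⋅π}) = ℝ × {-34/7, -23/6, 7/93, 2/7, 2⋅√3, 5⋅π}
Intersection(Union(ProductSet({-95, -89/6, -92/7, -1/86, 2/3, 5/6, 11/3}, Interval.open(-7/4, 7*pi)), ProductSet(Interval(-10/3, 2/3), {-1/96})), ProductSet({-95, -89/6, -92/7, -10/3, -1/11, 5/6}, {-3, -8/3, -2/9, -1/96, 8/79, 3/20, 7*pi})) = Union(ProductSet({-10/3, -1/11}, {-1/96}), ProductSet({-95, -89/6, -92/7, 5/6}, {-2/9, -1/96, 8/79, 3/20}))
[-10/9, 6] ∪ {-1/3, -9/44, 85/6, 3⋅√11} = [-10/9, 6] ∪ {85/6, 3⋅√11}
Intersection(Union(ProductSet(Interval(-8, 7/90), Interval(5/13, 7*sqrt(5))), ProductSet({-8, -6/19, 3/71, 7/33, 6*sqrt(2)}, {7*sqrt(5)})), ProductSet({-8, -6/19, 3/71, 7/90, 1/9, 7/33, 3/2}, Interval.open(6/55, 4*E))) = ProductSet({-8, -6/19, 3/71, 7/90}, Interval.Ropen(5/13, 4*E))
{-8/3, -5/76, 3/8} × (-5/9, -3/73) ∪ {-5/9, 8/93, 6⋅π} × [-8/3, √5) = ({-8/3, -5/76, 3/8} × (-5/9, -3/73)) ∪ ({-5/9, 8/93, 6⋅π} × [-8/3, √5))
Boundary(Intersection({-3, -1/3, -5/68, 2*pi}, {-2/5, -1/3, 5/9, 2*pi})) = {-1/3, 2*pi}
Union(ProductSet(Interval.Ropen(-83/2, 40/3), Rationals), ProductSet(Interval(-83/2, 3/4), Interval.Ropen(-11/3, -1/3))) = Union(ProductSet(Interval(-83/2, 3/4), Interval.Ropen(-11/3, -1/3)), ProductSet(Interval.Ropen(-83/2, 40/3), Rationals))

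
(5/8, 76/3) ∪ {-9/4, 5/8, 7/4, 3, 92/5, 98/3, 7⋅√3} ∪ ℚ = ℚ ∪ [5/8, 76/3]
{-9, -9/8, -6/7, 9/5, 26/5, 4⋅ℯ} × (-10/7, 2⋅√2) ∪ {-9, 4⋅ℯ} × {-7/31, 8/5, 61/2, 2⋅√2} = ({-9, 4⋅ℯ} × {-7/31, 8/5, 61/2, 2⋅√2}) ∪ ({-9, -9/8, -6/7, 9/5, 26/5, 4⋅ℯ} × (-10/7, 2⋅√2))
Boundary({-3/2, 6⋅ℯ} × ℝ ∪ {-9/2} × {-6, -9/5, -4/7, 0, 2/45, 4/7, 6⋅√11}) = ({-3/2, 6⋅ℯ} × ℝ) ∪ ({-9/2} × {-6, -9/5, -4/7, 0, 2/45, 4/7, 6⋅√11})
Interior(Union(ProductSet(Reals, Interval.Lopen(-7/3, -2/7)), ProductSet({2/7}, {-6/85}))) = ProductSet(Interval(-oo, oo), Interval.open(-7/3, -2/7))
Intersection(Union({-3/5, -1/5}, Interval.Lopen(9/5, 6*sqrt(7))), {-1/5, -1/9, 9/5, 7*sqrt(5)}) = {-1/5, 7*sqrt(5)}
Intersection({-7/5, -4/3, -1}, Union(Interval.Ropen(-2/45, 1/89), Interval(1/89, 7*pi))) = EmptySet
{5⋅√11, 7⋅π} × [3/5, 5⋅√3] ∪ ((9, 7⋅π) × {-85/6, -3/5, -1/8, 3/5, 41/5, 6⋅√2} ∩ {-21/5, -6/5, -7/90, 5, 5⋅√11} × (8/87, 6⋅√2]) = {5⋅√11, 7⋅π} × [3/5, 5⋅√3]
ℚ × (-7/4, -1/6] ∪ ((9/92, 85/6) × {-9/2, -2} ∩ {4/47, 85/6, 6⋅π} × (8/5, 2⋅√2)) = ℚ × (-7/4, -1/6]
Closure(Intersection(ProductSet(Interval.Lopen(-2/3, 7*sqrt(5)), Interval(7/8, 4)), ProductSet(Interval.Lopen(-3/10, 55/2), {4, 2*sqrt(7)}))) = ProductSet(Interval(-3/10, 7*sqrt(5)), {4})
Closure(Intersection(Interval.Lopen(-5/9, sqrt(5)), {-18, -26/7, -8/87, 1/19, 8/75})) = {-8/87, 1/19, 8/75}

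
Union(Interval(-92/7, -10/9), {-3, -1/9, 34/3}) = Union({-1/9, 34/3}, Interval(-92/7, -10/9))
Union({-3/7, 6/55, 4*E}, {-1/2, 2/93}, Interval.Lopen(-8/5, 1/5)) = Union({4*E}, Interval.Lopen(-8/5, 1/5))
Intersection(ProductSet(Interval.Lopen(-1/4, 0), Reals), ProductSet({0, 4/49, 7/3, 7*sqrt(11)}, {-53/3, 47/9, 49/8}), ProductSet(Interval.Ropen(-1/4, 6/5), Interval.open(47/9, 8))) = ProductSet({0}, {49/8})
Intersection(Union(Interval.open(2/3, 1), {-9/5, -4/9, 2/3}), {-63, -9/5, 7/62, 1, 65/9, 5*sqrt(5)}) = {-9/5}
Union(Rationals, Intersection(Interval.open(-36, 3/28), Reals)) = Union(Interval(-36, 3/28), Rationals)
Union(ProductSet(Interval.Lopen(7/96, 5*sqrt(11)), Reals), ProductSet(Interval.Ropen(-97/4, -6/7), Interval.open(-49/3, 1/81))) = Union(ProductSet(Interval.Ropen(-97/4, -6/7), Interval.open(-49/3, 1/81)), ProductSet(Interval.Lopen(7/96, 5*sqrt(11)), Reals))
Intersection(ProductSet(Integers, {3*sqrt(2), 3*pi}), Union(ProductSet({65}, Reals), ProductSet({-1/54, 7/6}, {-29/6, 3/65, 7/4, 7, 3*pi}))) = ProductSet({65}, {3*sqrt(2), 3*pi})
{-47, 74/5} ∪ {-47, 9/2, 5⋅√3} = {-47, 9/2, 74/5, 5⋅√3}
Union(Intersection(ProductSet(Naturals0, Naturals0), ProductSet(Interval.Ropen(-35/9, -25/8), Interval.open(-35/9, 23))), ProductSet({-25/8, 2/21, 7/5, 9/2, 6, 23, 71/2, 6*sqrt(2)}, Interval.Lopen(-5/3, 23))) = ProductSet({-25/8, 2/21, 7/5, 9/2, 6, 23, 71/2, 6*sqrt(2)}, Interval.Lopen(-5/3, 23))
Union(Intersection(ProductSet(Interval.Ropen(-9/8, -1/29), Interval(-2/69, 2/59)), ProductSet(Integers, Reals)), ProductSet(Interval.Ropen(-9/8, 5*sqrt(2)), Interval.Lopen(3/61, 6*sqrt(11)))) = Union(ProductSet(Interval.Ropen(-9/8, 5*sqrt(2)), Interval.Lopen(3/61, 6*sqrt(11))), ProductSet(Range(-1, 0, 1), Interval(-2/69, 2/59)))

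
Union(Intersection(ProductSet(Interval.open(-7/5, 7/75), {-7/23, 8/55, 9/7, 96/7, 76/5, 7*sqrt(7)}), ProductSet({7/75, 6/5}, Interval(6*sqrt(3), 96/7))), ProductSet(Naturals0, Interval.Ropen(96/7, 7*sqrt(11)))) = ProductSet(Naturals0, Interval.Ropen(96/7, 7*sqrt(11)))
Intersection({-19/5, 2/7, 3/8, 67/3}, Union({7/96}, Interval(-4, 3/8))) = {-19/5, 2/7, 3/8}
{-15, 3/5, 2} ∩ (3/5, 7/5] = ∅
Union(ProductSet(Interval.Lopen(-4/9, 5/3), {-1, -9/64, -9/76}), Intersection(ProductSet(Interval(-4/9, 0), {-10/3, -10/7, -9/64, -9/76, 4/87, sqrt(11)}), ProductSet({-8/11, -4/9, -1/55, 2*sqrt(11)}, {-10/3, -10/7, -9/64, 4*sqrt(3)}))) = Union(ProductSet({-4/9, -1/55}, {-10/3, -10/7, -9/64}), ProductSet(Interval.Lopen(-4/9, 5/3), {-1, -9/64, -9/76}))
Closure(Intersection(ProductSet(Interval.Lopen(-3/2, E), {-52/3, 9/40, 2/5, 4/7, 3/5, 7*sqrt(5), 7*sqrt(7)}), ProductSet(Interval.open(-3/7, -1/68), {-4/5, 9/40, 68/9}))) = ProductSet(Interval(-3/7, -1/68), {9/40})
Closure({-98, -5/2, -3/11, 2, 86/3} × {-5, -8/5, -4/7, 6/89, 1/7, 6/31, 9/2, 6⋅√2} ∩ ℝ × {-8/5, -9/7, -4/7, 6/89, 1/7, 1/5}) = {-98, -5/2, -3/11, 2, 86/3} × {-8/5, -4/7, 6/89, 1/7}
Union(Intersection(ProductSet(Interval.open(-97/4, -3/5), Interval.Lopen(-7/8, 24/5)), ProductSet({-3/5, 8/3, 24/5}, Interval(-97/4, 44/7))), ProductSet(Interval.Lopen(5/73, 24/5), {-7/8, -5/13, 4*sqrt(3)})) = ProductSet(Interval.Lopen(5/73, 24/5), {-7/8, -5/13, 4*sqrt(3)})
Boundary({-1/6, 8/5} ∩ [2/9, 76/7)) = {8/5}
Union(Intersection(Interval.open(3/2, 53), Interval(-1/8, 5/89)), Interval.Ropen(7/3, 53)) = Interval.Ropen(7/3, 53)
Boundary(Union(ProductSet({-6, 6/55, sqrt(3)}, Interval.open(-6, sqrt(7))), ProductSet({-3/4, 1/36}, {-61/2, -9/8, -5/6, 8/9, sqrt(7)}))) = Union(ProductSet({-3/4, 1/36}, {-61/2, -9/8, -5/6, 8/9, sqrt(7)}), ProductSet({-6, 6/55, sqrt(3)}, Interval(-6, sqrt(7))))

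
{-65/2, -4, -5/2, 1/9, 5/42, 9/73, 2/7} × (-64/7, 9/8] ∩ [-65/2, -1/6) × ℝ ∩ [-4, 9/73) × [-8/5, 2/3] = {-4, -5/2} × [-8/5, 2/3]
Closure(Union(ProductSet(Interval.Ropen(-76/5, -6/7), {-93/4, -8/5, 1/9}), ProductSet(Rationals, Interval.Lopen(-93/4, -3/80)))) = Union(ProductSet(Interval(-76/5, -6/7), {-93/4, -8/5, 1/9}), ProductSet(Reals, Interval(-93/4, -3/80)))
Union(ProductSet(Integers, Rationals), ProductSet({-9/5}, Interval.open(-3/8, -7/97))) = Union(ProductSet({-9/5}, Interval.open(-3/8, -7/97)), ProductSet(Integers, Rationals))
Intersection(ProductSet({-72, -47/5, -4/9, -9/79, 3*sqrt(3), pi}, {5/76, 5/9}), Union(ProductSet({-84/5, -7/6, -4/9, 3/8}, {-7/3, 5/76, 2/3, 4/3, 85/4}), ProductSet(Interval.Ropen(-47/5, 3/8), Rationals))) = ProductSet({-47/5, -4/9, -9/79}, {5/76, 5/9})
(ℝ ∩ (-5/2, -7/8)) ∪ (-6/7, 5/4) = (-5/2, -7/8) ∪ (-6/7, 5/4)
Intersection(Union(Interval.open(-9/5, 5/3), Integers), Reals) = Union(Integers, Interval.open(-9/5, 5/3))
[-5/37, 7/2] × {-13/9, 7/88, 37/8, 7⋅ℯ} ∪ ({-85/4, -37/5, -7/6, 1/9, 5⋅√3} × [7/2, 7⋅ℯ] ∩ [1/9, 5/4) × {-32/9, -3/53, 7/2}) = ({1/9} × {7/2}) ∪ ([-5/37, 7/2] × {-13/9, 7/88, 37/8, 7⋅ℯ})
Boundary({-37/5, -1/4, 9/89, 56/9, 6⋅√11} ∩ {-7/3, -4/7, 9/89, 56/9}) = {9/89, 56/9}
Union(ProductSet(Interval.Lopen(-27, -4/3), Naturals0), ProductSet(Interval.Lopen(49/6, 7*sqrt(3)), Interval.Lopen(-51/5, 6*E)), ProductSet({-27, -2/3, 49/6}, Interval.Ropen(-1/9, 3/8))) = Union(ProductSet({-27, -2/3, 49/6}, Interval.Ropen(-1/9, 3/8)), ProductSet(Interval.Lopen(-27, -4/3), Naturals0), ProductSet(Interval.Lopen(49/6, 7*sqrt(3)), Interval.Lopen(-51/5, 6*E)))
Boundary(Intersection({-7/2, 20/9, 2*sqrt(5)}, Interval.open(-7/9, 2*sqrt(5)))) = {20/9}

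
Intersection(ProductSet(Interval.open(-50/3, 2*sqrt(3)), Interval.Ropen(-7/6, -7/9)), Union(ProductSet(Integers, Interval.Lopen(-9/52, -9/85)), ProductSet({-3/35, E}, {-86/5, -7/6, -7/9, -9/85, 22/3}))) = ProductSet({-3/35, E}, {-7/6})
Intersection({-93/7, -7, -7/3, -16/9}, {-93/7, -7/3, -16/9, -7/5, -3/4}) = {-93/7, -7/3, -16/9}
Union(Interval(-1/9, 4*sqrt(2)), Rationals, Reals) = Interval(-oo, oo)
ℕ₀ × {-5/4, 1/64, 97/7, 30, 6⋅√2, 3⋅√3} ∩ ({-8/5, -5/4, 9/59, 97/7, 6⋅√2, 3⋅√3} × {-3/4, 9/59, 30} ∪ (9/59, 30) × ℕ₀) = {1, 2, …, 29} × {30}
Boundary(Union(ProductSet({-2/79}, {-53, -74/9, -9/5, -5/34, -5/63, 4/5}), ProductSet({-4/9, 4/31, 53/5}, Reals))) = Union(ProductSet({-2/79}, {-53, -74/9, -9/5, -5/34, -5/63, 4/5}), ProductSet({-4/9, 4/31, 53/5}, Reals))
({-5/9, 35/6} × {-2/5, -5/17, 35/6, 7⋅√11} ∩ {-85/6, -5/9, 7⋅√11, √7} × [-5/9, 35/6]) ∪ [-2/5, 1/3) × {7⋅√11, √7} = ({-5/9} × {-2/5, -5/17, 35/6}) ∪ ([-2/5, 1/3) × {7⋅√11, √7})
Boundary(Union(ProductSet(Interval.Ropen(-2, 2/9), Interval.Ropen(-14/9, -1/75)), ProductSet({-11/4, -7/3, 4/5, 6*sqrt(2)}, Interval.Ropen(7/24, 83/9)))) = Union(ProductSet({-2, 2/9}, Interval(-14/9, -1/75)), ProductSet({-11/4, -7/3, 4/5, 6*sqrt(2)}, Interval(7/24, 83/9)), ProductSet(Interval(-2, 2/9), {-14/9, -1/75}))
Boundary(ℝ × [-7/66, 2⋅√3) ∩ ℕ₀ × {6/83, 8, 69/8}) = ℕ₀ × {6/83}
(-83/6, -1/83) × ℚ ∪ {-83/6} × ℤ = ({-83/6} × ℤ) ∪ ((-83/6, -1/83) × ℚ)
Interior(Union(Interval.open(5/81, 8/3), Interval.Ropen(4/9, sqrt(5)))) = Interval.open(5/81, 8/3)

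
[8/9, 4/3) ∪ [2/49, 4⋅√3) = [2/49, 4⋅√3)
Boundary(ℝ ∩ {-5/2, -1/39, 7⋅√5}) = {-5/2, -1/39, 7⋅√5}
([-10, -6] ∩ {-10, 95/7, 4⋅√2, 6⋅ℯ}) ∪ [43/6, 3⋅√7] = {-10} ∪ [43/6, 3⋅√7]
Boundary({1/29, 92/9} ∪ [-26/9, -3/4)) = {-26/9, -3/4, 1/29, 92/9}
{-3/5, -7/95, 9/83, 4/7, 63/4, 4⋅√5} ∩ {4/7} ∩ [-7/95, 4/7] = {4/7}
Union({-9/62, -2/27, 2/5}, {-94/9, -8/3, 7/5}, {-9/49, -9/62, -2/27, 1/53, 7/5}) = {-94/9, -8/3, -9/49, -9/62, -2/27, 1/53, 2/5, 7/5}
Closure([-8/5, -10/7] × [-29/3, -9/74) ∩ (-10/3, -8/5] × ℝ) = {-8/5} × [-29/3, -9/74]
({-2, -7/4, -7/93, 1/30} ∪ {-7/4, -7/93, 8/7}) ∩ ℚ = {-2, -7/4, -7/93, 1/30, 8/7}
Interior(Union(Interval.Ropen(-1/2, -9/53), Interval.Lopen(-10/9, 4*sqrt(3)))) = Interval.open(-10/9, 4*sqrt(3))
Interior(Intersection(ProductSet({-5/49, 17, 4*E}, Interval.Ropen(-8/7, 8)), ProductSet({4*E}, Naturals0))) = EmptySet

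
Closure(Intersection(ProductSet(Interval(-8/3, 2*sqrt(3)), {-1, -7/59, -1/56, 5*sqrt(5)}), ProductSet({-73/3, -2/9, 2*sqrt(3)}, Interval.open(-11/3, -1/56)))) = ProductSet({-2/9, 2*sqrt(3)}, {-1, -7/59})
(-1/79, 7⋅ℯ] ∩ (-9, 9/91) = (-1/79, 9/91)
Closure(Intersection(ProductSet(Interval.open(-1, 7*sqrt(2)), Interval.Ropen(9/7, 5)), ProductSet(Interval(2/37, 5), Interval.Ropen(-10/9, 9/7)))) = EmptySet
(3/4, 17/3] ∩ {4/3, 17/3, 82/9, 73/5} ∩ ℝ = {4/3, 17/3}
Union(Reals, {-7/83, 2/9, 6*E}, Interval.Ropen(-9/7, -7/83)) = Interval(-oo, oo)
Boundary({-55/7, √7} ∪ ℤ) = ℤ ∪ {-55/7, √7}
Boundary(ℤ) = ℤ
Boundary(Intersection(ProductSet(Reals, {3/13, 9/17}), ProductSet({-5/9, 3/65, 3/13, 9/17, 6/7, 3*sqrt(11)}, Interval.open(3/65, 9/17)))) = ProductSet({-5/9, 3/65, 3/13, 9/17, 6/7, 3*sqrt(11)}, {3/13})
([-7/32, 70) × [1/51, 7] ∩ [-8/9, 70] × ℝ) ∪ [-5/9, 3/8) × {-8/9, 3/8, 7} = ([-5/9, 3/8) × {-8/9, 3/8, 7}) ∪ ([-7/32, 70) × [1/51, 7])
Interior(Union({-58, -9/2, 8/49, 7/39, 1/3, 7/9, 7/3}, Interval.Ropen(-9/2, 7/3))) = Interval.open(-9/2, 7/3)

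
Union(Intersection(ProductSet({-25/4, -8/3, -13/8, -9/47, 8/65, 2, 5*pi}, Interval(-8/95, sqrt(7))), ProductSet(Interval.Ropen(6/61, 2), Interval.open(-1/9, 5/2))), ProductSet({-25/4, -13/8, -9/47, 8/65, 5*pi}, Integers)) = Union(ProductSet({8/65}, Interval.Ropen(-8/95, 5/2)), ProductSet({-25/4, -13/8, -9/47, 8/65, 5*pi}, Integers))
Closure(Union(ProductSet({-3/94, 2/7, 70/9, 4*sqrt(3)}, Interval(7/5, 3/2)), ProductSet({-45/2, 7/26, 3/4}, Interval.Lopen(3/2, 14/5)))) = Union(ProductSet({-45/2, 7/26, 3/4}, Interval(3/2, 14/5)), ProductSet({-3/94, 2/7, 70/9, 4*sqrt(3)}, Interval(7/5, 3/2)))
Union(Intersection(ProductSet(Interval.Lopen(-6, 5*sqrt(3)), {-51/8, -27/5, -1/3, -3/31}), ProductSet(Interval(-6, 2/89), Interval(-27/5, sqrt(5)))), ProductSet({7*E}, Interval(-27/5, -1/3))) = Union(ProductSet({7*E}, Interval(-27/5, -1/3)), ProductSet(Interval.Lopen(-6, 2/89), {-27/5, -1/3, -3/31}))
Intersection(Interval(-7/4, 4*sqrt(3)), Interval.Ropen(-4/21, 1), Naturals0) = Range(0, 1, 1)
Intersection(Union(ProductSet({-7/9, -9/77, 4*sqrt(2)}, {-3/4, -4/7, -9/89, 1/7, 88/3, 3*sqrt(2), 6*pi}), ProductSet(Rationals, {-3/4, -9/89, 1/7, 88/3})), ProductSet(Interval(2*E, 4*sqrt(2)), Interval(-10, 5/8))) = Union(ProductSet({4*sqrt(2)}, {-3/4, -4/7, -9/89, 1/7}), ProductSet(Intersection(Interval(2*E, 4*sqrt(2)), Rationals), {-3/4, -9/89, 1/7}))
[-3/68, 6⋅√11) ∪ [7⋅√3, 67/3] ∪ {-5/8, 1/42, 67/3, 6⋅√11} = {-5/8} ∪ [-3/68, 67/3]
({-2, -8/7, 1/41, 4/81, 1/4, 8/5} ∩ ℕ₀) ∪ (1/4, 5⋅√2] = (1/4, 5⋅√2]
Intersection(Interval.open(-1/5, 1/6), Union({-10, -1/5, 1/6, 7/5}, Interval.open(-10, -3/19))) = Interval.open(-1/5, -3/19)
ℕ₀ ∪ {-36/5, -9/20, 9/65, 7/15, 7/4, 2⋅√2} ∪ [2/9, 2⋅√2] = {-36/5, -9/20, 9/65} ∪ ℕ₀ ∪ [2/9, 2⋅√2]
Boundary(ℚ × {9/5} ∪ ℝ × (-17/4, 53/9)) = ℝ × {-17/4, 53/9}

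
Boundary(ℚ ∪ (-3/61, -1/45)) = (-∞, -3/61] ∪ [-1/45, ∞)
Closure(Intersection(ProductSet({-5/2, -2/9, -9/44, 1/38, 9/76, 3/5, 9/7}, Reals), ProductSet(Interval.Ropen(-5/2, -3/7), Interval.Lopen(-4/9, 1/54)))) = ProductSet({-5/2}, Interval(-4/9, 1/54))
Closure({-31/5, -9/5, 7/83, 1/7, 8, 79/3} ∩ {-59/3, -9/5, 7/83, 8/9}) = {-9/5, 7/83}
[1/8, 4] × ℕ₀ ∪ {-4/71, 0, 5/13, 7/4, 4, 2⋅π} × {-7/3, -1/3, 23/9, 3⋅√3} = ([1/8, 4] × ℕ₀) ∪ ({-4/71, 0, 5/13, 7/4, 4, 2⋅π} × {-7/3, -1/3, 23/9, 3⋅√3})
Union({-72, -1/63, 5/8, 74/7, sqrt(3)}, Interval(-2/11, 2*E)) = Union({-72, 74/7}, Interval(-2/11, 2*E))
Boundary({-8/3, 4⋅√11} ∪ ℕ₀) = {-8/3, 4⋅√11} ∪ ℕ₀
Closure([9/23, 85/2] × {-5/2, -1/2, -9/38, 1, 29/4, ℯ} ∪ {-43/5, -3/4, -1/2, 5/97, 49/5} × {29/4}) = ({-43/5, -3/4, -1/2, 5/97, 49/5} × {29/4}) ∪ ([9/23, 85/2] × {-5/2, -1/2, -9/38, 1, 29/4, ℯ})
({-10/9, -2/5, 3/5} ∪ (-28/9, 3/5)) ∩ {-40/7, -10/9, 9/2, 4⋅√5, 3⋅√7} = {-10/9}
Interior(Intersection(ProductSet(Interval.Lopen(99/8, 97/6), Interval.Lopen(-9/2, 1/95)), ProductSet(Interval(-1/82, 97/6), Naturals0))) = EmptySet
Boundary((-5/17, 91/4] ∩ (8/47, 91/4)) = {8/47, 91/4}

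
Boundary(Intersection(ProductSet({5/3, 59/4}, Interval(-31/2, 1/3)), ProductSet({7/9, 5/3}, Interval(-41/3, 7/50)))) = ProductSet({5/3}, Interval(-41/3, 7/50))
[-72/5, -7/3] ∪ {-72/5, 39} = [-72/5, -7/3] ∪ {39}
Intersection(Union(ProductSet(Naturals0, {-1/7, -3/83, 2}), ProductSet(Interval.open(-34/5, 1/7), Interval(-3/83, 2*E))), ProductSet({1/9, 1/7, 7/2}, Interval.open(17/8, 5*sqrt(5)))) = ProductSet({1/9}, Interval.Lopen(17/8, 2*E))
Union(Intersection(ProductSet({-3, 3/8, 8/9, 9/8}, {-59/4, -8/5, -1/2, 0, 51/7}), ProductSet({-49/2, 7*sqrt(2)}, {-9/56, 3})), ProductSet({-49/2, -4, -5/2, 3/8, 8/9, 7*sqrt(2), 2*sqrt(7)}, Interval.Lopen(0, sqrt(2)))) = ProductSet({-49/2, -4, -5/2, 3/8, 8/9, 7*sqrt(2), 2*sqrt(7)}, Interval.Lopen(0, sqrt(2)))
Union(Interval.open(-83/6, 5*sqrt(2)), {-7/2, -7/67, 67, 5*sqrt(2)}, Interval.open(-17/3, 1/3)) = Union({67}, Interval.Lopen(-83/6, 5*sqrt(2)))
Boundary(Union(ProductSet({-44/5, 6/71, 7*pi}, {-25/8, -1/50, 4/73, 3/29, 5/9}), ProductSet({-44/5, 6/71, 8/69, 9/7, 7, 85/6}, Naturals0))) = Union(ProductSet({-44/5, 6/71, 7*pi}, {-25/8, -1/50, 4/73, 3/29, 5/9}), ProductSet({-44/5, 6/71, 8/69, 9/7, 7, 85/6}, Naturals0))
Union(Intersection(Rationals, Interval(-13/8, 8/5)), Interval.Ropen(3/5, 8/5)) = Union(Intersection(Interval(-13/8, 8/5), Rationals), Interval(3/5, 8/5))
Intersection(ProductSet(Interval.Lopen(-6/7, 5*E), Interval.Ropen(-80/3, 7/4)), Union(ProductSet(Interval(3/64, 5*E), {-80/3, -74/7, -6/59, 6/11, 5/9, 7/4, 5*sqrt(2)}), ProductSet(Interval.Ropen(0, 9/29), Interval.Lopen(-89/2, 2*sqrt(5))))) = Union(ProductSet(Interval.Ropen(0, 9/29), Interval.Ropen(-80/3, 7/4)), ProductSet(Interval(3/64, 5*E), {-80/3, -74/7, -6/59, 6/11, 5/9}))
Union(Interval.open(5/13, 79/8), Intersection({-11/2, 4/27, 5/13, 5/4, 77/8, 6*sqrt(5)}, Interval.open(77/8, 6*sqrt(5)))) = Interval.open(5/13, 79/8)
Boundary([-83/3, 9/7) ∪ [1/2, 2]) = {-83/3, 2}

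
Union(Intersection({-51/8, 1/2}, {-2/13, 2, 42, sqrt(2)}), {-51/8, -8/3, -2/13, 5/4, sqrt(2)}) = {-51/8, -8/3, -2/13, 5/4, sqrt(2)}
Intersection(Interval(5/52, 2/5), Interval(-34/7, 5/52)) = {5/52}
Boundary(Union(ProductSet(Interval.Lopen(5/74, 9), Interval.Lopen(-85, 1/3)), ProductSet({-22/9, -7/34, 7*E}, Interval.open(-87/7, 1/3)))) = Union(ProductSet({5/74, 9}, Interval(-85, 1/3)), ProductSet({-22/9, -7/34, 7*E}, Interval(-87/7, 1/3)), ProductSet(Interval(5/74, 9), {-85, 1/3}))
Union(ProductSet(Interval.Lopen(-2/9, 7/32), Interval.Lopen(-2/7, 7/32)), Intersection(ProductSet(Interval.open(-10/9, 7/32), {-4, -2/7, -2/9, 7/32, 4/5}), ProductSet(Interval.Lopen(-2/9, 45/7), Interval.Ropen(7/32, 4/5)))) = ProductSet(Interval.Lopen(-2/9, 7/32), Interval.Lopen(-2/7, 7/32))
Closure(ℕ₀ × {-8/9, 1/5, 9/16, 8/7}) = ℕ₀ × {-8/9, 1/5, 9/16, 8/7}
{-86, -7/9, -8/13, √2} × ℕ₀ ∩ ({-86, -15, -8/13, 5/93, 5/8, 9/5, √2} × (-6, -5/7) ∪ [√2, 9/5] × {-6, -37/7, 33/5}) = ∅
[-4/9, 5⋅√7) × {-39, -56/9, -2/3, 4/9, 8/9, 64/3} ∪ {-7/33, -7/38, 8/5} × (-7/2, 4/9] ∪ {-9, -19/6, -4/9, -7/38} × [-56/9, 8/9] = ({-7/33, -7/38, 8/5} × (-7/2, 4/9]) ∪ ({-9, -19/6, -4/9, -7/38} × [-56/9, 8/9]) ∪ ([-4/9, 5⋅√7) × {-39, -56/9, -2/3, 4/9, 8/9, 64/3})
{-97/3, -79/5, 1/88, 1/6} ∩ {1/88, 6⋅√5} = {1/88}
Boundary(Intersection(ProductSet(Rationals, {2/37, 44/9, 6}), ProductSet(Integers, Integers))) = ProductSet(Integers, {6})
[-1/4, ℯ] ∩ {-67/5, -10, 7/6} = {7/6}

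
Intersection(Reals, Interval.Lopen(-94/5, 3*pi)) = Interval.Lopen(-94/5, 3*pi)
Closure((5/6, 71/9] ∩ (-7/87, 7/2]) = [5/6, 7/2]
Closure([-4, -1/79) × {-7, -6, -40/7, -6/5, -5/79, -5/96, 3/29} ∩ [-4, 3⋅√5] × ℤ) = [-4, -1/79] × {-7, -6}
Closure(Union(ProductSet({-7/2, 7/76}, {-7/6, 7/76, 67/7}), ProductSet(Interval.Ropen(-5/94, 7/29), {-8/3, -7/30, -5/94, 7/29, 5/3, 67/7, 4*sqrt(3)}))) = Union(ProductSet({-7/2, 7/76}, {-7/6, 7/76, 67/7}), ProductSet(Interval(-5/94, 7/29), {-8/3, -7/30, -5/94, 7/29, 5/3, 67/7, 4*sqrt(3)}))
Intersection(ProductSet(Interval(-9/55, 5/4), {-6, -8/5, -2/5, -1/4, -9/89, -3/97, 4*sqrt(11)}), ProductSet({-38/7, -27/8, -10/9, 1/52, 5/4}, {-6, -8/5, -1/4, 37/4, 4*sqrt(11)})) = ProductSet({1/52, 5/4}, {-6, -8/5, -1/4, 4*sqrt(11)})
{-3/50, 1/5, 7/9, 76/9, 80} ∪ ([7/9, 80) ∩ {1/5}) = {-3/50, 1/5, 7/9, 76/9, 80}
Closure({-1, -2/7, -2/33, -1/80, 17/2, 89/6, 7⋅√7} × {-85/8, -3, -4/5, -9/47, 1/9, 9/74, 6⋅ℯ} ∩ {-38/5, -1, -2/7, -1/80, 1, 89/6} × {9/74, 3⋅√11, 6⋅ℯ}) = {-1, -2/7, -1/80, 89/6} × {9/74, 6⋅ℯ}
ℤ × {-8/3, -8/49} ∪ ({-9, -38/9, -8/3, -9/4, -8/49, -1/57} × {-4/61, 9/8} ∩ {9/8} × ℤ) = ℤ × {-8/3, -8/49}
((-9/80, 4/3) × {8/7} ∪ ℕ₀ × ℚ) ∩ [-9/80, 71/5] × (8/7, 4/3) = {0, 1, …, 14} × (ℚ ∩ (8/7, 4/3))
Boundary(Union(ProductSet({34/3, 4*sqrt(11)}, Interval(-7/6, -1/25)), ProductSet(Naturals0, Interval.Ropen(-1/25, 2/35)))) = Union(ProductSet({34/3, 4*sqrt(11)}, Interval(-7/6, -1/25)), ProductSet(Naturals0, Interval(-1/25, 2/35)))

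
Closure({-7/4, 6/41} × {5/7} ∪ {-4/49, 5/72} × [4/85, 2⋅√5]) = ({-7/4, 6/41} × {5/7}) ∪ ({-4/49, 5/72} × [4/85, 2⋅√5])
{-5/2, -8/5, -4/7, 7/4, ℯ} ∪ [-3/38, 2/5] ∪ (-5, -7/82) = (-5, -7/82) ∪ [-3/38, 2/5] ∪ {7/4, ℯ}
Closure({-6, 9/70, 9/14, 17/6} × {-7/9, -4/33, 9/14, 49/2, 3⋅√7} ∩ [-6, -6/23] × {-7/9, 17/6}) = {-6} × {-7/9}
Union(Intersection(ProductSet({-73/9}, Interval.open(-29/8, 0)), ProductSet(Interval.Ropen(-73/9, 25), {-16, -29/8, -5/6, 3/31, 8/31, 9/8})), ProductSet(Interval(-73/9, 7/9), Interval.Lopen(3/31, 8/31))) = Union(ProductSet({-73/9}, {-5/6}), ProductSet(Interval(-73/9, 7/9), Interval.Lopen(3/31, 8/31)))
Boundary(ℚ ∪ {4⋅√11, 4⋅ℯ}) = ℝ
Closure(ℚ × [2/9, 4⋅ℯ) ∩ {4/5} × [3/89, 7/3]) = {4/5} × [2/9, 7/3]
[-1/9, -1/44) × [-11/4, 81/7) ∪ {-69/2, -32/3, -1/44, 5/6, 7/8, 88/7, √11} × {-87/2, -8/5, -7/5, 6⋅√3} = ([-1/9, -1/44) × [-11/4, 81/7)) ∪ ({-69/2, -32/3, -1/44, 5/6, 7/8, 88/7, √11} × {-87/2, -8/5, -7/5, 6⋅√3})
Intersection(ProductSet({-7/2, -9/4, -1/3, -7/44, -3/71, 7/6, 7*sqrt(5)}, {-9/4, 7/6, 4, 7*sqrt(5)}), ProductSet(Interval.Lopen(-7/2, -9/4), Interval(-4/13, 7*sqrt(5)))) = ProductSet({-9/4}, {7/6, 4, 7*sqrt(5)})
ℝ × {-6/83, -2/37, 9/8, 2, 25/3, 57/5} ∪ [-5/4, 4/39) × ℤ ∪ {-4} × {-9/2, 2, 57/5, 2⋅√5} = ([-5/4, 4/39) × ℤ) ∪ (ℝ × {-6/83, -2/37, 9/8, 2, 25/3, 57/5}) ∪ ({-4} × {-9/2, 2, 57/5, 2⋅√5})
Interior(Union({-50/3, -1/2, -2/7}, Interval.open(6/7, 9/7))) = Interval.open(6/7, 9/7)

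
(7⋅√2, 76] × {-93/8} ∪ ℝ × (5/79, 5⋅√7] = (ℝ × (5/79, 5⋅√7]) ∪ ((7⋅√2, 76] × {-93/8})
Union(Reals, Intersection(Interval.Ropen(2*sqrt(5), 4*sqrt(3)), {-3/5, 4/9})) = Reals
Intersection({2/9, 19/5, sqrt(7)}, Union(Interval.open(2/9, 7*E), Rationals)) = {2/9, 19/5, sqrt(7)}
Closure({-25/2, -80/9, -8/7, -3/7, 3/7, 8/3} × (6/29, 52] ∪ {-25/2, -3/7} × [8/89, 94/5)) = ({-25/2, -3/7} × [8/89, 94/5]) ∪ ({-25/2, -80/9, -8/7, -3/7, 3/7, 8/3} × [6/29, 52])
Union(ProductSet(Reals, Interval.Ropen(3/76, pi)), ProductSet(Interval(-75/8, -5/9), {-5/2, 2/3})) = Union(ProductSet(Interval(-75/8, -5/9), {-5/2, 2/3}), ProductSet(Reals, Interval.Ropen(3/76, pi)))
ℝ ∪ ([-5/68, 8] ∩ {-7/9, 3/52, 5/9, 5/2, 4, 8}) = ℝ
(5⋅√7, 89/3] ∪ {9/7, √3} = {9/7, √3} ∪ (5⋅√7, 89/3]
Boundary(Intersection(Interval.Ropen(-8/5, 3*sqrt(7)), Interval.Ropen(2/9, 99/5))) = {2/9, 3*sqrt(7)}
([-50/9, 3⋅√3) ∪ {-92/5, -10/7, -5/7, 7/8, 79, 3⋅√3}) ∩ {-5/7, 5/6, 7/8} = {-5/7, 5/6, 7/8}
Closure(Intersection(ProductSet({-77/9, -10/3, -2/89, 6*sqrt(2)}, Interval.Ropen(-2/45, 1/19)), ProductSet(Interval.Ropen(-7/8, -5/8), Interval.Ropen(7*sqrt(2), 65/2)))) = EmptySet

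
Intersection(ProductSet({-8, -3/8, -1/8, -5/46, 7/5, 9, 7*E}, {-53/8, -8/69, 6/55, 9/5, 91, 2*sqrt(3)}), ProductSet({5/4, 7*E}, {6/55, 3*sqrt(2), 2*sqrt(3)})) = ProductSet({7*E}, {6/55, 2*sqrt(3)})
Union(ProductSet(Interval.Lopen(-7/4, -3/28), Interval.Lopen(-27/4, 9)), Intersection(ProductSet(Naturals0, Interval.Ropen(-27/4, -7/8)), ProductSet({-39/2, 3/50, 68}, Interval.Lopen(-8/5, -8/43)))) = Union(ProductSet({68}, Interval.open(-8/5, -7/8)), ProductSet(Interval.Lopen(-7/4, -3/28), Interval.Lopen(-27/4, 9)))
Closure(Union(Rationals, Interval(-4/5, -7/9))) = Union(Interval(-oo, oo), Rationals)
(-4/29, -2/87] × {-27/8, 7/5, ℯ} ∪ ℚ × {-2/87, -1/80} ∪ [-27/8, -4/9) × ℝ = (ℚ × {-2/87, -1/80}) ∪ ([-27/8, -4/9) × ℝ) ∪ ((-4/29, -2/87] × {-27/8, 7/5, ℯ})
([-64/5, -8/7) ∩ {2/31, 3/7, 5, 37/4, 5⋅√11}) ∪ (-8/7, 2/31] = (-8/7, 2/31]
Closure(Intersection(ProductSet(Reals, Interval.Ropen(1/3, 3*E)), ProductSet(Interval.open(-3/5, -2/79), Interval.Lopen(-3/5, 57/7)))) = ProductSet(Interval(-3/5, -2/79), Interval(1/3, 57/7))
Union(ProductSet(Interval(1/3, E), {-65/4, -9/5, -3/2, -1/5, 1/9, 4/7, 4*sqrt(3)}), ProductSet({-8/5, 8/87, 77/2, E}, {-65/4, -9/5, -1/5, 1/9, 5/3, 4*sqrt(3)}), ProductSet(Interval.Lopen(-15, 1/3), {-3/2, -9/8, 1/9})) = Union(ProductSet({-8/5, 8/87, 77/2, E}, {-65/4, -9/5, -1/5, 1/9, 5/3, 4*sqrt(3)}), ProductSet(Interval.Lopen(-15, 1/3), {-3/2, -9/8, 1/9}), ProductSet(Interval(1/3, E), {-65/4, -9/5, -3/2, -1/5, 1/9, 4/7, 4*sqrt(3)}))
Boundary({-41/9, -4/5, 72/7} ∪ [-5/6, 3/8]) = {-41/9, -5/6, 3/8, 72/7}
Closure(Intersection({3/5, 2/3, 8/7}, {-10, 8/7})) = {8/7}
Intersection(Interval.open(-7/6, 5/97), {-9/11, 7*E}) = {-9/11}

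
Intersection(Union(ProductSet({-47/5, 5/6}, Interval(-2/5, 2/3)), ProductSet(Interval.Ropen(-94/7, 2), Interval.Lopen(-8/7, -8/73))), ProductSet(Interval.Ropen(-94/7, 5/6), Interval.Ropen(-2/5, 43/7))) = Union(ProductSet({-47/5}, Interval(-2/5, 2/3)), ProductSet(Interval.Ropen(-94/7, 5/6), Interval(-2/5, -8/73)))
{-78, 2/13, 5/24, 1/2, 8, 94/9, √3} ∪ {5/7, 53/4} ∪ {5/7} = {-78, 2/13, 5/24, 1/2, 5/7, 8, 94/9, 53/4, √3}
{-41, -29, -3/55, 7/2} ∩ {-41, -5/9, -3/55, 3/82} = {-41, -3/55}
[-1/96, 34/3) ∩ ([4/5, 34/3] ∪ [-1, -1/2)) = [4/5, 34/3)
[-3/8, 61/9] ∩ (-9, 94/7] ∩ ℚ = ℚ ∩ [-3/8, 61/9]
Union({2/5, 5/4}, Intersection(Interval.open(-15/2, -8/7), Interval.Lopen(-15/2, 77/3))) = Union({2/5, 5/4}, Interval.open(-15/2, -8/7))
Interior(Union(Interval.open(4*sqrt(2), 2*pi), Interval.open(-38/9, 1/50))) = Union(Interval.open(-38/9, 1/50), Interval.open(4*sqrt(2), 2*pi))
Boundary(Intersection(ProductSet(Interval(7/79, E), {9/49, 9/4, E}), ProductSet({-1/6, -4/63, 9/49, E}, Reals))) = ProductSet({9/49, E}, {9/49, 9/4, E})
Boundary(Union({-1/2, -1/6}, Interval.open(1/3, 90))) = {-1/2, -1/6, 1/3, 90}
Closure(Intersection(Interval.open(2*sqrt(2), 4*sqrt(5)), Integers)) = Range(3, 9, 1)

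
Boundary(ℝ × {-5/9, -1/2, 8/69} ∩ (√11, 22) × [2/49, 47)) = [√11, 22] × {8/69}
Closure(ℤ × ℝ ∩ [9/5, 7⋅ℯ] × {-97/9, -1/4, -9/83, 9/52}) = {2, 3, …, 19} × {-97/9, -1/4, -9/83, 9/52}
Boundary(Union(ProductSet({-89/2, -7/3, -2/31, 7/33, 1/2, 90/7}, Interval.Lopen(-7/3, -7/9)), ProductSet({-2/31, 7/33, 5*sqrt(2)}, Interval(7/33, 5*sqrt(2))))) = Union(ProductSet({-2/31, 7/33, 5*sqrt(2)}, Interval(7/33, 5*sqrt(2))), ProductSet({-89/2, -7/3, -2/31, 7/33, 1/2, 90/7}, Interval(-7/3, -7/9)))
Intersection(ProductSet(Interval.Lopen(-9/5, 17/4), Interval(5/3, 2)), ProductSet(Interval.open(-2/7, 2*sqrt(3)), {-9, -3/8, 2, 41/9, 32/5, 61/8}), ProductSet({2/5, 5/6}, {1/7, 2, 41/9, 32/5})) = ProductSet({2/5, 5/6}, {2})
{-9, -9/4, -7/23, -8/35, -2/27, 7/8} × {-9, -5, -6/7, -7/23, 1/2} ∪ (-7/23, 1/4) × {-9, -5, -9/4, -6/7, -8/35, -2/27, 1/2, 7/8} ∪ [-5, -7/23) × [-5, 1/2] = ([-5, -7/23) × [-5, 1/2]) ∪ ({-9, -9/4, -7/23, -8/35, -2/27, 7/8} × {-9, -5, -6/7, -7/23, 1/2}) ∪ ((-7/23, 1/4) × {-9, -5, -9/4, -6/7, -8/35, -2/27, 1/2, 7/8})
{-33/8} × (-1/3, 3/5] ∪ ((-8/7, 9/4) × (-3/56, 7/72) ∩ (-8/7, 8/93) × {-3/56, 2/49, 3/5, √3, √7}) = ({-33/8} × (-1/3, 3/5]) ∪ ((-8/7, 8/93) × {2/49})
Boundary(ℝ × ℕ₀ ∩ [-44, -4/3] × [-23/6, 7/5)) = [-44, -4/3] × {0, 1}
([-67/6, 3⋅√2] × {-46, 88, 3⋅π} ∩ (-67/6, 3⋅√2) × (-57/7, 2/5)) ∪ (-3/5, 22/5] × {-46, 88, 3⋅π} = (-3/5, 22/5] × {-46, 88, 3⋅π}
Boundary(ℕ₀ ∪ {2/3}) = ℕ₀ ∪ {2/3}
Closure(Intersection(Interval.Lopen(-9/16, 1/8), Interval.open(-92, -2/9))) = Interval(-9/16, -2/9)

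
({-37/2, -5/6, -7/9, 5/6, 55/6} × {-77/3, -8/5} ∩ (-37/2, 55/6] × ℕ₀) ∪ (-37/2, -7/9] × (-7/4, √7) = (-37/2, -7/9] × (-7/4, √7)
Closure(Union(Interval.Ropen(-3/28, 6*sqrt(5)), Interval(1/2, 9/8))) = Interval(-3/28, 6*sqrt(5))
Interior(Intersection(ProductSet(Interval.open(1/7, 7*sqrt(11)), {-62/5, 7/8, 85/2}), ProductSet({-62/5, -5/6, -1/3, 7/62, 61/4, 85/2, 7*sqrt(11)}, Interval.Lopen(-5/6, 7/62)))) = EmptySet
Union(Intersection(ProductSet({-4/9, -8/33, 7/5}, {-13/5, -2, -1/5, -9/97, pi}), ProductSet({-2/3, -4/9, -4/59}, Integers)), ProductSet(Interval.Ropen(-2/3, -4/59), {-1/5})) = Union(ProductSet({-4/9}, {-2}), ProductSet(Interval.Ropen(-2/3, -4/59), {-1/5}))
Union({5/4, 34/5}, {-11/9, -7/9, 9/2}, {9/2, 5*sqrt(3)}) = {-11/9, -7/9, 5/4, 9/2, 34/5, 5*sqrt(3)}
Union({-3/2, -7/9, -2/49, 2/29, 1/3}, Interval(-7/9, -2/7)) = Union({-3/2, -2/49, 2/29, 1/3}, Interval(-7/9, -2/7))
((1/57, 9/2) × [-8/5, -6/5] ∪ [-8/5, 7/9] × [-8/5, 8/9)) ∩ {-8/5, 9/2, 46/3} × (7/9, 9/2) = {-8/5} × (7/9, 8/9)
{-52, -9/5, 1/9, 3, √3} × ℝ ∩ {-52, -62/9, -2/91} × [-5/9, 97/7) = {-52} × [-5/9, 97/7)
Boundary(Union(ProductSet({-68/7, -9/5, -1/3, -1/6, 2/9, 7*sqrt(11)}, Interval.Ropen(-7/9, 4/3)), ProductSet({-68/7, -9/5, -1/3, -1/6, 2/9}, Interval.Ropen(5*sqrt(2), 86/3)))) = Union(ProductSet({-68/7, -9/5, -1/3, -1/6, 2/9}, Interval(5*sqrt(2), 86/3)), ProductSet({-68/7, -9/5, -1/3, -1/6, 2/9, 7*sqrt(11)}, Interval(-7/9, 4/3)))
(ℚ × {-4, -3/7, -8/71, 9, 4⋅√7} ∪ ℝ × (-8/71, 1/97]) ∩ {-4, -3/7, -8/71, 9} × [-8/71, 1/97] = {-4, -3/7, -8/71, 9} × [-8/71, 1/97]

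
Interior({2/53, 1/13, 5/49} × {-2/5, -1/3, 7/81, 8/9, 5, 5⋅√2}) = ∅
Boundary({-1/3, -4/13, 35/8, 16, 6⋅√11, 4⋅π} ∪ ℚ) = ℝ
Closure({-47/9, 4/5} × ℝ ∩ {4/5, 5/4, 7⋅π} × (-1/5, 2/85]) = {4/5} × [-1/5, 2/85]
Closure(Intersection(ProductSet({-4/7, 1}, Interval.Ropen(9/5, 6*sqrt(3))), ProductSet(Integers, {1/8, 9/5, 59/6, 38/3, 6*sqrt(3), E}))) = ProductSet({1}, {9/5, 59/6, E})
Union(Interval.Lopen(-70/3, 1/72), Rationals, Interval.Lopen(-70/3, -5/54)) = Union(Interval(-70/3, 1/72), Rationals)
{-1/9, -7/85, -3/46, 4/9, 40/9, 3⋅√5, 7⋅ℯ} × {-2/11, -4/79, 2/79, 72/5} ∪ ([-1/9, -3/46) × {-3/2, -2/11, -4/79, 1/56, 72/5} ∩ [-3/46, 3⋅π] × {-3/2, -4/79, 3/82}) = {-1/9, -7/85, -3/46, 4/9, 40/9, 3⋅√5, 7⋅ℯ} × {-2/11, -4/79, 2/79, 72/5}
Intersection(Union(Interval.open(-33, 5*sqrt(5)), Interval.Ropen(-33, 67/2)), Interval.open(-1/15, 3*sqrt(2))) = Interval.open(-1/15, 3*sqrt(2))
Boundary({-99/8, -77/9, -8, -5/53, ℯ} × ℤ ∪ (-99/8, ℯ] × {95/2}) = ({-99/8, -77/9, -8, -5/53, ℯ} × ℤ) ∪ ([-99/8, ℯ] × {95/2})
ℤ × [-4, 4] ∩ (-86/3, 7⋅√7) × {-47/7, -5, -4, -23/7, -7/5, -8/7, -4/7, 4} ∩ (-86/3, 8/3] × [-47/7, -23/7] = {-28, -27, …, 2} × {-4, -23/7}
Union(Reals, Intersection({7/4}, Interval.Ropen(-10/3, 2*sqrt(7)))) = Reals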